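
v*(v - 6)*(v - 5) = v^3 - 11*v^2 + 30*v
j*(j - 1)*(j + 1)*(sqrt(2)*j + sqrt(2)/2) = sqrt(2)*j^4 + sqrt(2)*j^3/2 - sqrt(2)*j^2 - sqrt(2)*j/2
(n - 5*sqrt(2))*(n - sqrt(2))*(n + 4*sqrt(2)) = n^3 - 2*sqrt(2)*n^2 - 38*n + 40*sqrt(2)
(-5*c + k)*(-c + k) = 5*c^2 - 6*c*k + k^2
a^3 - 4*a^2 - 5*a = a*(a - 5)*(a + 1)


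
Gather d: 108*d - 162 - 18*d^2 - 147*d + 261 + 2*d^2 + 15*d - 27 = -16*d^2 - 24*d + 72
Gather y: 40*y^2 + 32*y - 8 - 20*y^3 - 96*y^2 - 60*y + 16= -20*y^3 - 56*y^2 - 28*y + 8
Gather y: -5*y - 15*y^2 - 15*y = -15*y^2 - 20*y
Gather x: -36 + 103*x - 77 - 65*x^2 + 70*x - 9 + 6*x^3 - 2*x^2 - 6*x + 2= 6*x^3 - 67*x^2 + 167*x - 120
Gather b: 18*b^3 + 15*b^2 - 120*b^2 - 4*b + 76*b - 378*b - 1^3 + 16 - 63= 18*b^3 - 105*b^2 - 306*b - 48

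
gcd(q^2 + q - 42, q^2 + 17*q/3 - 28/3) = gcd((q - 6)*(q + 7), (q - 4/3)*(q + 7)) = q + 7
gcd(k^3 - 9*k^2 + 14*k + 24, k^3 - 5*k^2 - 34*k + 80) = 1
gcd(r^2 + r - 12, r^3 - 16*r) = r + 4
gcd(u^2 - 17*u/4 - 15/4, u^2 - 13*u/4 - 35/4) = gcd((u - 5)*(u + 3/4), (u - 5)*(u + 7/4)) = u - 5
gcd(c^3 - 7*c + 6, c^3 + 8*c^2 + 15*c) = c + 3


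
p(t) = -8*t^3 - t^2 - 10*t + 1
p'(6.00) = -886.00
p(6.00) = -1823.00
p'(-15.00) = -5380.00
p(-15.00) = 26926.00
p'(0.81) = -27.37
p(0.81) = -12.01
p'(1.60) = -74.64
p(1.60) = -50.33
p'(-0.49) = -14.78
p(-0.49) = 6.60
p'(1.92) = -102.31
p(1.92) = -78.51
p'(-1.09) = -36.33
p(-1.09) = 21.07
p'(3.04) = -237.88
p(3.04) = -263.40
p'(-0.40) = -13.04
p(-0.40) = 5.35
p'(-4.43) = -472.14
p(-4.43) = 721.18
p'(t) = -24*t^2 - 2*t - 10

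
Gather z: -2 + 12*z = 12*z - 2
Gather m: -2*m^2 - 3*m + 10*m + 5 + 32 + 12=-2*m^2 + 7*m + 49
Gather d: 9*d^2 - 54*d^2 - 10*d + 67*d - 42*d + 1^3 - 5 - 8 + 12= -45*d^2 + 15*d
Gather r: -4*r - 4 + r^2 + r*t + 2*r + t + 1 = r^2 + r*(t - 2) + t - 3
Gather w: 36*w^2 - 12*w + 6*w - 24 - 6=36*w^2 - 6*w - 30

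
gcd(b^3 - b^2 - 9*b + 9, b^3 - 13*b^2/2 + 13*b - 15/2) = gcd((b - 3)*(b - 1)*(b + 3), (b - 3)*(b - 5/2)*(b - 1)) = b^2 - 4*b + 3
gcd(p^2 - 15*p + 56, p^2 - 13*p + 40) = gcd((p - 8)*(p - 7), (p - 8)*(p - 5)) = p - 8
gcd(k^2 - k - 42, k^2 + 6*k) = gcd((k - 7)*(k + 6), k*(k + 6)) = k + 6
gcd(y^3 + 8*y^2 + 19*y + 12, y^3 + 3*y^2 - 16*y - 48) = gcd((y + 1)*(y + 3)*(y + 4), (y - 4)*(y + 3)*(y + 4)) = y^2 + 7*y + 12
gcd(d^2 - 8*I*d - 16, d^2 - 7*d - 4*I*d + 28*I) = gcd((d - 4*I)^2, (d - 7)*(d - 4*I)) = d - 4*I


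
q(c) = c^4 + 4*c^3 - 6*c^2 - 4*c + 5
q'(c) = 4*c^3 + 12*c^2 - 12*c - 4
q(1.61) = 6.42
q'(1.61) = 24.48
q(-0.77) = 3.05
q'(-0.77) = 10.53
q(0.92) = 0.07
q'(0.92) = -1.77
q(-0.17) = 5.49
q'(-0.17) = -1.63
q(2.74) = 87.64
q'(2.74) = 135.49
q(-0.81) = 2.61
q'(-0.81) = 11.47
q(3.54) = 250.14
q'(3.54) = 281.35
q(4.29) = 531.94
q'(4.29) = 481.18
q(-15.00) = 35840.00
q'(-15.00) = -10624.00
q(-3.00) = -64.00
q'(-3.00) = 32.00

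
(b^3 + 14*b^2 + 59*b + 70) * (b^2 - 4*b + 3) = b^5 + 10*b^4 + 6*b^3 - 124*b^2 - 103*b + 210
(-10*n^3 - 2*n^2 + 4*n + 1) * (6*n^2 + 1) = -60*n^5 - 12*n^4 + 14*n^3 + 4*n^2 + 4*n + 1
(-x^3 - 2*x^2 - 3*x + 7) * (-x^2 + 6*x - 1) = x^5 - 4*x^4 - 8*x^3 - 23*x^2 + 45*x - 7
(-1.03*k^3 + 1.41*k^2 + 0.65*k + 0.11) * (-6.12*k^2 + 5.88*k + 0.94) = 6.3036*k^5 - 14.6856*k^4 + 3.3446*k^3 + 4.4742*k^2 + 1.2578*k + 0.1034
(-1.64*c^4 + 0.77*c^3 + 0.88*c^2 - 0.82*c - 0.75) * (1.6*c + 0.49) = -2.624*c^5 + 0.4284*c^4 + 1.7853*c^3 - 0.8808*c^2 - 1.6018*c - 0.3675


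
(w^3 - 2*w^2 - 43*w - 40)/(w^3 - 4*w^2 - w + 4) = (w^2 - 3*w - 40)/(w^2 - 5*w + 4)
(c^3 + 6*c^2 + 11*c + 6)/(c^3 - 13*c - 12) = (c + 2)/(c - 4)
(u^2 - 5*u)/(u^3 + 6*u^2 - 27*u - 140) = u/(u^2 + 11*u + 28)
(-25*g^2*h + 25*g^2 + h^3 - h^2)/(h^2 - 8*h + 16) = (-25*g^2*h + 25*g^2 + h^3 - h^2)/(h^2 - 8*h + 16)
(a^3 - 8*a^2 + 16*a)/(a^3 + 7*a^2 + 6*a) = (a^2 - 8*a + 16)/(a^2 + 7*a + 6)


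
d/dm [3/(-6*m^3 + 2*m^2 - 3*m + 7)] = 3*(18*m^2 - 4*m + 3)/(6*m^3 - 2*m^2 + 3*m - 7)^2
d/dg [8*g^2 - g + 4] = 16*g - 1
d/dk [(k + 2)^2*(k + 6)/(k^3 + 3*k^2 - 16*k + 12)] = (-7*k^2 - 4*k + 20)/(k^4 - 6*k^3 + 13*k^2 - 12*k + 4)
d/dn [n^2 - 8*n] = 2*n - 8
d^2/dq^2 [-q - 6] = 0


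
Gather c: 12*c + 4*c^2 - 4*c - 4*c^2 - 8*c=0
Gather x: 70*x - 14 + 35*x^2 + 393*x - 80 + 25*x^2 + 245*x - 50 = 60*x^2 + 708*x - 144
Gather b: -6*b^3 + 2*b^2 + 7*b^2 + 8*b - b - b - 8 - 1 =-6*b^3 + 9*b^2 + 6*b - 9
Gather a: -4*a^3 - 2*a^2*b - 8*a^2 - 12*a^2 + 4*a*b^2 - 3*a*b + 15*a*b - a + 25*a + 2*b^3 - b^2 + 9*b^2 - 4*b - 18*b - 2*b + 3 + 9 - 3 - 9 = -4*a^3 + a^2*(-2*b - 20) + a*(4*b^2 + 12*b + 24) + 2*b^3 + 8*b^2 - 24*b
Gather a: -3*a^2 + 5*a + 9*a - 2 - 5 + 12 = -3*a^2 + 14*a + 5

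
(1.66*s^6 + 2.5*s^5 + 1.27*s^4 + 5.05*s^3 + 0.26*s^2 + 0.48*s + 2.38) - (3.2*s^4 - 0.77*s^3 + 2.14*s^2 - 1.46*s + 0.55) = 1.66*s^6 + 2.5*s^5 - 1.93*s^4 + 5.82*s^3 - 1.88*s^2 + 1.94*s + 1.83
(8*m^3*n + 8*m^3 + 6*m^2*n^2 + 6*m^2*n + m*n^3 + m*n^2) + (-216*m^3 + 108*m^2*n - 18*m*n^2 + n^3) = 8*m^3*n - 208*m^3 + 6*m^2*n^2 + 114*m^2*n + m*n^3 - 17*m*n^2 + n^3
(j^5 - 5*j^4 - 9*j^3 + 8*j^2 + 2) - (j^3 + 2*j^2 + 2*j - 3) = j^5 - 5*j^4 - 10*j^3 + 6*j^2 - 2*j + 5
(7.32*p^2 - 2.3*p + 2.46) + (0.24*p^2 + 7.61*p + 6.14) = 7.56*p^2 + 5.31*p + 8.6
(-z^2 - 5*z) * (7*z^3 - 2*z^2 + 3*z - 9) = -7*z^5 - 33*z^4 + 7*z^3 - 6*z^2 + 45*z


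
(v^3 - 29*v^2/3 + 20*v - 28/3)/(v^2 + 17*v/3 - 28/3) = (3*v^3 - 29*v^2 + 60*v - 28)/(3*v^2 + 17*v - 28)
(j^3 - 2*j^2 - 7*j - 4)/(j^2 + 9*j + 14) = (j^3 - 2*j^2 - 7*j - 4)/(j^2 + 9*j + 14)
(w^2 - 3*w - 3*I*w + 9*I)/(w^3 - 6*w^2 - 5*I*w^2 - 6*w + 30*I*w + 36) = (w - 3)/(w^2 - 2*w*(3 + I) + 12*I)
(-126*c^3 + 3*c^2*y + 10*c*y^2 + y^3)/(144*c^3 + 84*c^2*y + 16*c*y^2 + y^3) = (-21*c^2 + 4*c*y + y^2)/(24*c^2 + 10*c*y + y^2)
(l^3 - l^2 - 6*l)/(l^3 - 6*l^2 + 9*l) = (l + 2)/(l - 3)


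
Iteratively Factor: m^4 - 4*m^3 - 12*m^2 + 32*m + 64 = (m + 2)*(m^3 - 6*m^2 + 32) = (m + 2)^2*(m^2 - 8*m + 16) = (m - 4)*(m + 2)^2*(m - 4)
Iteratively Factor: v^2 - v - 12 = (v + 3)*(v - 4)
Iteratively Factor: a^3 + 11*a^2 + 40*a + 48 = (a + 4)*(a^2 + 7*a + 12) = (a + 3)*(a + 4)*(a + 4)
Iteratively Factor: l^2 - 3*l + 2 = (l - 2)*(l - 1)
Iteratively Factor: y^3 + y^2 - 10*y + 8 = (y - 2)*(y^2 + 3*y - 4) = (y - 2)*(y - 1)*(y + 4)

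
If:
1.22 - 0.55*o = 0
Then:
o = 2.22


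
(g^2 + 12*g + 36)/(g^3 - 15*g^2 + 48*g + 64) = (g^2 + 12*g + 36)/(g^3 - 15*g^2 + 48*g + 64)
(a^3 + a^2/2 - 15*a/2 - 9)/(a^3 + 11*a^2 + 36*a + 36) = (2*a^2 - 3*a - 9)/(2*(a^2 + 9*a + 18))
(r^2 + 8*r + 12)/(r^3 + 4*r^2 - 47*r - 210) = (r + 2)/(r^2 - 2*r - 35)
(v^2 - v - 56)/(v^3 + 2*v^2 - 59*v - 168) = 1/(v + 3)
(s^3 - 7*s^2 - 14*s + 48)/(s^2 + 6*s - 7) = (s^3 - 7*s^2 - 14*s + 48)/(s^2 + 6*s - 7)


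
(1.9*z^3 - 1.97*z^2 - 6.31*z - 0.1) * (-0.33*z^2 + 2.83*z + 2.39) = -0.627*z^5 + 6.0271*z^4 + 1.0482*z^3 - 22.5326*z^2 - 15.3639*z - 0.239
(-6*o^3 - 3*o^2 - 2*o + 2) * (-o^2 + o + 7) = 6*o^5 - 3*o^4 - 43*o^3 - 25*o^2 - 12*o + 14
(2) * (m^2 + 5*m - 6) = 2*m^2 + 10*m - 12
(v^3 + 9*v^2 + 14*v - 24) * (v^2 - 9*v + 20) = v^5 - 47*v^3 + 30*v^2 + 496*v - 480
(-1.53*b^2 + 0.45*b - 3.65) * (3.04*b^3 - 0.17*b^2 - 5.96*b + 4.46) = -4.6512*b^5 + 1.6281*b^4 - 2.0537*b^3 - 8.8853*b^2 + 23.761*b - 16.279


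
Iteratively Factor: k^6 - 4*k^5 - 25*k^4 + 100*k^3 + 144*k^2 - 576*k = (k)*(k^5 - 4*k^4 - 25*k^3 + 100*k^2 + 144*k - 576) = k*(k - 4)*(k^4 - 25*k^2 + 144) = k*(k - 4)*(k + 3)*(k^3 - 3*k^2 - 16*k + 48) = k*(k - 4)*(k - 3)*(k + 3)*(k^2 - 16) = k*(k - 4)*(k - 3)*(k + 3)*(k + 4)*(k - 4)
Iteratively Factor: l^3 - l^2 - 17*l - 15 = (l + 3)*(l^2 - 4*l - 5) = (l + 1)*(l + 3)*(l - 5)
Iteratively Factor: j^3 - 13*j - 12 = (j + 3)*(j^2 - 3*j - 4) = (j + 1)*(j + 3)*(j - 4)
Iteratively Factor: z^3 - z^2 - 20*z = (z + 4)*(z^2 - 5*z) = z*(z + 4)*(z - 5)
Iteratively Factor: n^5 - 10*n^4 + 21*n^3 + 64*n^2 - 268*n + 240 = (n - 2)*(n^4 - 8*n^3 + 5*n^2 + 74*n - 120) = (n - 4)*(n - 2)*(n^3 - 4*n^2 - 11*n + 30) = (n - 5)*(n - 4)*(n - 2)*(n^2 + n - 6) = (n - 5)*(n - 4)*(n - 2)^2*(n + 3)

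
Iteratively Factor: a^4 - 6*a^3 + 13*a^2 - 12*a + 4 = (a - 1)*(a^3 - 5*a^2 + 8*a - 4) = (a - 2)*(a - 1)*(a^2 - 3*a + 2) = (a - 2)*(a - 1)^2*(a - 2)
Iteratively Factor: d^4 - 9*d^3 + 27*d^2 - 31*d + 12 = (d - 4)*(d^3 - 5*d^2 + 7*d - 3) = (d - 4)*(d - 3)*(d^2 - 2*d + 1) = (d - 4)*(d - 3)*(d - 1)*(d - 1)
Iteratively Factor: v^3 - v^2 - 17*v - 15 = (v + 1)*(v^2 - 2*v - 15) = (v + 1)*(v + 3)*(v - 5)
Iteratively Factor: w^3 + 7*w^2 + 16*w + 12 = (w + 2)*(w^2 + 5*w + 6) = (w + 2)^2*(w + 3)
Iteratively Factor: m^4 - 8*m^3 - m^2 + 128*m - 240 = (m + 4)*(m^3 - 12*m^2 + 47*m - 60) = (m - 3)*(m + 4)*(m^2 - 9*m + 20) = (m - 4)*(m - 3)*(m + 4)*(m - 5)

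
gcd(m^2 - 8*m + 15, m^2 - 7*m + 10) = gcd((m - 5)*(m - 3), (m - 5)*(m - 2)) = m - 5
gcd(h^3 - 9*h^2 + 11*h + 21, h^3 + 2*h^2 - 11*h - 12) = h^2 - 2*h - 3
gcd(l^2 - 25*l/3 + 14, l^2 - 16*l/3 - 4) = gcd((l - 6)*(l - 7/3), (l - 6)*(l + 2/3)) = l - 6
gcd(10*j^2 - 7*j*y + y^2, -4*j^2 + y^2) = -2*j + y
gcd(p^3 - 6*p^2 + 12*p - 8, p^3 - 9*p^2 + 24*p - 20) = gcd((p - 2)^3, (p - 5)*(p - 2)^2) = p^2 - 4*p + 4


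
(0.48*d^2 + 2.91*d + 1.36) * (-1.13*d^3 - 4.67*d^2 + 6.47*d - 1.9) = -0.5424*d^5 - 5.5299*d^4 - 12.0209*d^3 + 11.5645*d^2 + 3.2702*d - 2.584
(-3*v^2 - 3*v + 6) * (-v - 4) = 3*v^3 + 15*v^2 + 6*v - 24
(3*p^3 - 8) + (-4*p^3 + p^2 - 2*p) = -p^3 + p^2 - 2*p - 8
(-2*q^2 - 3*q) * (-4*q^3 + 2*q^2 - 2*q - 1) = 8*q^5 + 8*q^4 - 2*q^3 + 8*q^2 + 3*q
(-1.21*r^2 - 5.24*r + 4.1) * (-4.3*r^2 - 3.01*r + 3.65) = 5.203*r^4 + 26.1741*r^3 - 6.2741*r^2 - 31.467*r + 14.965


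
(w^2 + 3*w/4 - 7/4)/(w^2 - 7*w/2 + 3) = (4*w^2 + 3*w - 7)/(2*(2*w^2 - 7*w + 6))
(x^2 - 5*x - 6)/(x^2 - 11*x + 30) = (x + 1)/(x - 5)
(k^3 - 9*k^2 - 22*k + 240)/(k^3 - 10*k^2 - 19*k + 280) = (k - 6)/(k - 7)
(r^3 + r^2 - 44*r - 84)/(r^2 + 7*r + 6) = (r^2 - 5*r - 14)/(r + 1)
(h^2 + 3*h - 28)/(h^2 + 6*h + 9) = (h^2 + 3*h - 28)/(h^2 + 6*h + 9)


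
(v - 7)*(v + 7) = v^2 - 49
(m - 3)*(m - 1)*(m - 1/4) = m^3 - 17*m^2/4 + 4*m - 3/4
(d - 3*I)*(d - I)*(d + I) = d^3 - 3*I*d^2 + d - 3*I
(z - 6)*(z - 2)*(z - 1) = z^3 - 9*z^2 + 20*z - 12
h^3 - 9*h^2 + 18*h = h*(h - 6)*(h - 3)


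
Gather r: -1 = -1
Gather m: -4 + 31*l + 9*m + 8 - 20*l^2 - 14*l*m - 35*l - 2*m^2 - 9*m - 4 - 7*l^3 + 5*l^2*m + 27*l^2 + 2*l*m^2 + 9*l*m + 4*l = -7*l^3 + 7*l^2 + m^2*(2*l - 2) + m*(5*l^2 - 5*l)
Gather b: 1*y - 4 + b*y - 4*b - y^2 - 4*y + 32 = b*(y - 4) - y^2 - 3*y + 28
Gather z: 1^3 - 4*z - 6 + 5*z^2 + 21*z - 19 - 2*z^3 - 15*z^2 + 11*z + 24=-2*z^3 - 10*z^2 + 28*z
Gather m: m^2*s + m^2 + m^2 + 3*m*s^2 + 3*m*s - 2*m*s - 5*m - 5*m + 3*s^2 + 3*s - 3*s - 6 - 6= m^2*(s + 2) + m*(3*s^2 + s - 10) + 3*s^2 - 12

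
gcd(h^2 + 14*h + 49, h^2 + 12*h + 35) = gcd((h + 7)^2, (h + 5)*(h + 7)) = h + 7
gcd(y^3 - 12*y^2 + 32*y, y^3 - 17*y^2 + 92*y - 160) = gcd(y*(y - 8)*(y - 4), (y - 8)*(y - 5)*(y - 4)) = y^2 - 12*y + 32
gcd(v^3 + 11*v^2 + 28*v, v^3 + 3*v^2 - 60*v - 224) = v^2 + 11*v + 28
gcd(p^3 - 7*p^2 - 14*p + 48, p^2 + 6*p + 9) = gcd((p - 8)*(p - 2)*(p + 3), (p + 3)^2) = p + 3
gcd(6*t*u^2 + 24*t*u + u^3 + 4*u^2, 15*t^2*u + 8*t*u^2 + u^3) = u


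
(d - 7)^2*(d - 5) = d^3 - 19*d^2 + 119*d - 245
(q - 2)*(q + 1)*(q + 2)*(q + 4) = q^4 + 5*q^3 - 20*q - 16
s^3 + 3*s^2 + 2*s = s*(s + 1)*(s + 2)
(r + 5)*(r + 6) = r^2 + 11*r + 30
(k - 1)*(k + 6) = k^2 + 5*k - 6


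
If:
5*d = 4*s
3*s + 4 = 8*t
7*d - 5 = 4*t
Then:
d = 56/41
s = 70/41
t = 187/164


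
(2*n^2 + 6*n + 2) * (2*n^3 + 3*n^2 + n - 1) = 4*n^5 + 18*n^4 + 24*n^3 + 10*n^2 - 4*n - 2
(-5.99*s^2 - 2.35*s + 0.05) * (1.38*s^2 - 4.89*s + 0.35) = -8.2662*s^4 + 26.0481*s^3 + 9.464*s^2 - 1.067*s + 0.0175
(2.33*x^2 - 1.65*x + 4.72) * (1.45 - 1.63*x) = -3.7979*x^3 + 6.068*x^2 - 10.0861*x + 6.844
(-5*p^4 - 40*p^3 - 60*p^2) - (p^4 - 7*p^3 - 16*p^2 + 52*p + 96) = -6*p^4 - 33*p^3 - 44*p^2 - 52*p - 96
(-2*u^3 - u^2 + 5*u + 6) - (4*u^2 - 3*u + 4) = -2*u^3 - 5*u^2 + 8*u + 2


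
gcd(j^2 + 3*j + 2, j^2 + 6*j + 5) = j + 1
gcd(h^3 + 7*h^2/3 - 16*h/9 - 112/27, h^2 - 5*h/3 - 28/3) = h + 7/3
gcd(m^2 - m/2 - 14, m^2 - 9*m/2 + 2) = m - 4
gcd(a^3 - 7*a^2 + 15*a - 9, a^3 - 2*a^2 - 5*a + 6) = a^2 - 4*a + 3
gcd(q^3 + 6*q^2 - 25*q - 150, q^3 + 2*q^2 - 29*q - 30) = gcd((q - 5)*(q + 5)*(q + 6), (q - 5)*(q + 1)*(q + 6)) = q^2 + q - 30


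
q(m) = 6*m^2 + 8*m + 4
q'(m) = 12*m + 8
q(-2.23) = 16.00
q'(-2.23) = -18.76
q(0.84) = 14.95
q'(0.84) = 18.08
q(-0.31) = 2.10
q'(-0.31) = 4.28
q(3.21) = 91.50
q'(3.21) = 46.52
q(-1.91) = 10.61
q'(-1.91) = -14.92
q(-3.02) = 34.56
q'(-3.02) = -28.24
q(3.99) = 131.44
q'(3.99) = 55.88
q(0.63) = 11.42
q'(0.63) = 15.56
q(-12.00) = 772.00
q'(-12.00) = -136.00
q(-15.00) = 1234.00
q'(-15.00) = -172.00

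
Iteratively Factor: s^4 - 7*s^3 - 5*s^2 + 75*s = (s - 5)*(s^3 - 2*s^2 - 15*s) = s*(s - 5)*(s^2 - 2*s - 15) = s*(s - 5)*(s + 3)*(s - 5)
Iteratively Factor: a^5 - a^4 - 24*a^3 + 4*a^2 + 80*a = (a - 2)*(a^4 + a^3 - 22*a^2 - 40*a) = (a - 2)*(a + 2)*(a^3 - a^2 - 20*a) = (a - 2)*(a + 2)*(a + 4)*(a^2 - 5*a) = (a - 5)*(a - 2)*(a + 2)*(a + 4)*(a)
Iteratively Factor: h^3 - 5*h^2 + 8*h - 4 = (h - 2)*(h^2 - 3*h + 2) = (h - 2)^2*(h - 1)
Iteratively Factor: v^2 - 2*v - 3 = (v + 1)*(v - 3)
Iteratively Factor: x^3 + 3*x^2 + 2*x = (x + 2)*(x^2 + x) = (x + 1)*(x + 2)*(x)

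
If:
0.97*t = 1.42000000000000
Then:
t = 1.46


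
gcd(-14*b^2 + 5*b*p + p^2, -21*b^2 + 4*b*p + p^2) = 7*b + p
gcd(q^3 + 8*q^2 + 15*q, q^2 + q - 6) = q + 3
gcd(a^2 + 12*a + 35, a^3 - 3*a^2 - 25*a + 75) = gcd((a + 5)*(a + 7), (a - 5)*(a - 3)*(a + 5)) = a + 5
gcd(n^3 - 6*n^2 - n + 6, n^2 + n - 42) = n - 6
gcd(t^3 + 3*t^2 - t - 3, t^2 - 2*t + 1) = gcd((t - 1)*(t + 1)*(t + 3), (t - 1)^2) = t - 1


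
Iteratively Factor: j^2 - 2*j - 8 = (j - 4)*(j + 2)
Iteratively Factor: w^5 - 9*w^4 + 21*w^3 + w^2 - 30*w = (w)*(w^4 - 9*w^3 + 21*w^2 + w - 30) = w*(w - 2)*(w^3 - 7*w^2 + 7*w + 15) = w*(w - 3)*(w - 2)*(w^2 - 4*w - 5) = w*(w - 5)*(w - 3)*(w - 2)*(w + 1)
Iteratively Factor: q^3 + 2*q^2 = (q)*(q^2 + 2*q) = q^2*(q + 2)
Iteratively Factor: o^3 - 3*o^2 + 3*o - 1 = (o - 1)*(o^2 - 2*o + 1) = (o - 1)^2*(o - 1)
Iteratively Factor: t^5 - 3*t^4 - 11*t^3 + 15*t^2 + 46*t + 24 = (t - 4)*(t^4 + t^3 - 7*t^2 - 13*t - 6) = (t - 4)*(t + 2)*(t^3 - t^2 - 5*t - 3) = (t - 4)*(t - 3)*(t + 2)*(t^2 + 2*t + 1) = (t - 4)*(t - 3)*(t + 1)*(t + 2)*(t + 1)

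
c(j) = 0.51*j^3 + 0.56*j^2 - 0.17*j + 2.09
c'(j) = 1.53*j^2 + 1.12*j - 0.17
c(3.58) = 32.06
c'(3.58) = 23.45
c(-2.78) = -4.07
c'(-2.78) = 8.54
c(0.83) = 2.63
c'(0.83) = 1.81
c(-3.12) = -7.42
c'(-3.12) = 11.23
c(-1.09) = 2.28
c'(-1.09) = 0.43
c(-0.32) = 2.19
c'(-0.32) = -0.37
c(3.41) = 28.24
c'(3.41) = 21.44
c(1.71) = 5.99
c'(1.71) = 6.22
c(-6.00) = -86.89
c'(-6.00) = 48.19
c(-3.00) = -6.13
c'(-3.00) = 10.24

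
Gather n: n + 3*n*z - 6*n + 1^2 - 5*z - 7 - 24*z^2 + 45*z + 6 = n*(3*z - 5) - 24*z^2 + 40*z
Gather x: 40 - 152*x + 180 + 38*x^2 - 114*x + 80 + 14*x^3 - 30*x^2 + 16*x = 14*x^3 + 8*x^2 - 250*x + 300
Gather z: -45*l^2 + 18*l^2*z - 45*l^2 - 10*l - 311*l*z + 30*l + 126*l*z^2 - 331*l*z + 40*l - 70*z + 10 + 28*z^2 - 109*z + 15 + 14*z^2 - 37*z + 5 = -90*l^2 + 60*l + z^2*(126*l + 42) + z*(18*l^2 - 642*l - 216) + 30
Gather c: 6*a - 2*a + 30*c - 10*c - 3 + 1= 4*a + 20*c - 2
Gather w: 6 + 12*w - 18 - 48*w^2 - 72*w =-48*w^2 - 60*w - 12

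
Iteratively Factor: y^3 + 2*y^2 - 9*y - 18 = (y + 3)*(y^2 - y - 6) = (y + 2)*(y + 3)*(y - 3)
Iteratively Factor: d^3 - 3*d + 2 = (d - 1)*(d^2 + d - 2) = (d - 1)^2*(d + 2)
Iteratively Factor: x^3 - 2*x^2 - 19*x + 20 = (x - 1)*(x^2 - x - 20) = (x - 1)*(x + 4)*(x - 5)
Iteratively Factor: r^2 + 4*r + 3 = (r + 3)*(r + 1)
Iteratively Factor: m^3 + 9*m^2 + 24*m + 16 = (m + 4)*(m^2 + 5*m + 4) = (m + 1)*(m + 4)*(m + 4)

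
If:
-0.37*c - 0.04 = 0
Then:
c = -0.11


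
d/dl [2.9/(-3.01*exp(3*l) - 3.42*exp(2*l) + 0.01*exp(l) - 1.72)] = (26.187*exp(2*l) + 19.836*exp(l) - 0.029)*exp(l)/(3.01*exp(3*l) + 3.42*exp(2*l) - 0.01*exp(l) + 1.72)^2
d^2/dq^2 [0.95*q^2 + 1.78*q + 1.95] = 1.90000000000000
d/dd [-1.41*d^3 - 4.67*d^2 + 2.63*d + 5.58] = -4.23*d^2 - 9.34*d + 2.63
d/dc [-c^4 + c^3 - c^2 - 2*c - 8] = -4*c^3 + 3*c^2 - 2*c - 2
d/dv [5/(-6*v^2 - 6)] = 5*v/(3*(v^2 + 1)^2)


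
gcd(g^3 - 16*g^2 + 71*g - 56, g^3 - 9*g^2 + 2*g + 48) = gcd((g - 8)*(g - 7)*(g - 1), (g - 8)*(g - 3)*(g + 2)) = g - 8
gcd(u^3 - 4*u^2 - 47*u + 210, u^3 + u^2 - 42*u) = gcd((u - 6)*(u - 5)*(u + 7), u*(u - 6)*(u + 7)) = u^2 + u - 42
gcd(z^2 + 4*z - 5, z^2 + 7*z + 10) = z + 5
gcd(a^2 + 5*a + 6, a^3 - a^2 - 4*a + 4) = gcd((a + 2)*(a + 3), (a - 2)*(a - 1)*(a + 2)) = a + 2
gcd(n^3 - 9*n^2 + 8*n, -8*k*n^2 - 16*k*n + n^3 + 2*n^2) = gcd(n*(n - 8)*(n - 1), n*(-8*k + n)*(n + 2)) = n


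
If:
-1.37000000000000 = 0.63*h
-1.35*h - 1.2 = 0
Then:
No Solution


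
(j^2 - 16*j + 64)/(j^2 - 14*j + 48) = (j - 8)/(j - 6)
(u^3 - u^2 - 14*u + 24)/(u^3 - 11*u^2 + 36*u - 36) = (u + 4)/(u - 6)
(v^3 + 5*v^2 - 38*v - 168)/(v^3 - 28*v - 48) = (v + 7)/(v + 2)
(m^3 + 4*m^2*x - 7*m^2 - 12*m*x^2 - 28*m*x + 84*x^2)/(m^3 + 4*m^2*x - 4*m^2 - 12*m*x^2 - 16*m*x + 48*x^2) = (m - 7)/(m - 4)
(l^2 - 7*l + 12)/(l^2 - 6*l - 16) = (-l^2 + 7*l - 12)/(-l^2 + 6*l + 16)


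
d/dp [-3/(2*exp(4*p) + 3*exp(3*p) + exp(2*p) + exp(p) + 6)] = (24*exp(3*p) + 27*exp(2*p) + 6*exp(p) + 3)*exp(p)/(2*exp(4*p) + 3*exp(3*p) + exp(2*p) + exp(p) + 6)^2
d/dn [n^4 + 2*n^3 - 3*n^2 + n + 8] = 4*n^3 + 6*n^2 - 6*n + 1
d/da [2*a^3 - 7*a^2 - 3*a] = 6*a^2 - 14*a - 3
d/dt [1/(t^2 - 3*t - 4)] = (3 - 2*t)/(-t^2 + 3*t + 4)^2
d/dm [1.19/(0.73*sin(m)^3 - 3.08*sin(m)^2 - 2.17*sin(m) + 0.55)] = (-2.6061*sin(m)^2 + 7.3304*sin(m) + 2.5823)*cos(m)/(0.73*sin(m)^3 - 3.08*sin(m)^2 - 2.17*sin(m) + 0.55)^2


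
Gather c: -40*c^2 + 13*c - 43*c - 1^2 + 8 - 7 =-40*c^2 - 30*c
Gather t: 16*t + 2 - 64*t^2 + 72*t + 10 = -64*t^2 + 88*t + 12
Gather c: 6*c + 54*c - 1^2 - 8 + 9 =60*c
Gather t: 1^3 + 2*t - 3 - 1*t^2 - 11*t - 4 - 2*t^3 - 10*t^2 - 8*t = -2*t^3 - 11*t^2 - 17*t - 6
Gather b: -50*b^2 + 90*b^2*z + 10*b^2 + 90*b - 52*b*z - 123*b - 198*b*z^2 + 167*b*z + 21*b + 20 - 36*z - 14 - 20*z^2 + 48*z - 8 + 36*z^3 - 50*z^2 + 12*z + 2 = b^2*(90*z - 40) + b*(-198*z^2 + 115*z - 12) + 36*z^3 - 70*z^2 + 24*z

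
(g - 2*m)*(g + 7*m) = g^2 + 5*g*m - 14*m^2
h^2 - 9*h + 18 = (h - 6)*(h - 3)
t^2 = t^2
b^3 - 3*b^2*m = b^2*(b - 3*m)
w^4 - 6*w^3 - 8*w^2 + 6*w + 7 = (w - 7)*(w - 1)*(w + 1)^2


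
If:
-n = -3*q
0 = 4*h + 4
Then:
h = -1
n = 3*q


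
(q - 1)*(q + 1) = q^2 - 1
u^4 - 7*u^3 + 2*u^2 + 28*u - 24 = (u - 6)*(u - 2)*(u - 1)*(u + 2)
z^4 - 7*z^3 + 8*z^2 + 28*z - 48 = (z - 4)*(z - 3)*(z - 2)*(z + 2)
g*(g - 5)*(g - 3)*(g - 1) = g^4 - 9*g^3 + 23*g^2 - 15*g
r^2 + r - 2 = (r - 1)*(r + 2)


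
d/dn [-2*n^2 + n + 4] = 1 - 4*n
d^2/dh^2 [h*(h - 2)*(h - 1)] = 6*h - 6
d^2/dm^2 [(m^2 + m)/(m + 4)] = 24/(m^3 + 12*m^2 + 48*m + 64)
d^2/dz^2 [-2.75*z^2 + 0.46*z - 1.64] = -5.50000000000000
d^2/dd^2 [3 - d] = 0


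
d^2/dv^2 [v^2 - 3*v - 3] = 2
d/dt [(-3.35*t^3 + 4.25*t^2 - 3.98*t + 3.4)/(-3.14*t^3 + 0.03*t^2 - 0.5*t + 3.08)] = (13.2445*t^4 - 21.6444*t^3 - 0.93160000000001*t^2 + 25.976*t - 10.5584)/(9.8596*t^6 - 0.1884*t^5 + 3.1409*t^4 - 19.3724*t^3 + 0.4348*t^2 - 3.08*t + 9.4864)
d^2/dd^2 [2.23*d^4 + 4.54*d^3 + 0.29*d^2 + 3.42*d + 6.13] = 26.76*d^2 + 27.24*d + 0.58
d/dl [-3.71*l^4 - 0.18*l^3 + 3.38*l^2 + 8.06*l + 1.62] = -14.84*l^3 - 0.54*l^2 + 6.76*l + 8.06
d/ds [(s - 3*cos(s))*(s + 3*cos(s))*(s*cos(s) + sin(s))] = -s^3*sin(s) + 4*s^2*cos(s) - 27*s*sin(s)^3 + 29*s*sin(s) + 36*sin(s)^2*cos(s) - 18*cos(s)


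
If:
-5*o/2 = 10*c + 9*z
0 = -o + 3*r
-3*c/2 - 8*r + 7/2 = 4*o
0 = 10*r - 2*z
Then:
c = -147/97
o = 84/97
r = 28/97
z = 140/97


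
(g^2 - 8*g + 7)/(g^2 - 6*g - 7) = (g - 1)/(g + 1)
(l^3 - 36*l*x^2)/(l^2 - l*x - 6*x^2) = l*(-l^2 + 36*x^2)/(-l^2 + l*x + 6*x^2)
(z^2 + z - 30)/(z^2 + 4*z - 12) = (z - 5)/(z - 2)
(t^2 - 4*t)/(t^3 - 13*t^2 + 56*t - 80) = t/(t^2 - 9*t + 20)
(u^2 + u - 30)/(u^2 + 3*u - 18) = (u - 5)/(u - 3)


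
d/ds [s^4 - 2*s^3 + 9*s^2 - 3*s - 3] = 4*s^3 - 6*s^2 + 18*s - 3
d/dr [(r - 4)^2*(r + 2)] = 3*r*(r - 4)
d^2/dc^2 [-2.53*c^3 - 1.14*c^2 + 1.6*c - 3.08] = -15.18*c - 2.28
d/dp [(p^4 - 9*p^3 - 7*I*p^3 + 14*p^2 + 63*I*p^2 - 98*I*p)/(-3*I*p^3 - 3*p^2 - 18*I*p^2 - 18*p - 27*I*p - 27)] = (I*p^5 + p^4*(2 + 9*I) + p^3*(108 - 75*I) + p^2*(-466 - 21*I) + p*(84 + 476*I) - 294*I)/(3*p^5 + p^4*(27 - 6*I) + p^3*(78 - 54*I) + p^2*(54 - 162*I) + p*(-81 - 162*I) - 81)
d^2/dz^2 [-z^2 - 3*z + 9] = -2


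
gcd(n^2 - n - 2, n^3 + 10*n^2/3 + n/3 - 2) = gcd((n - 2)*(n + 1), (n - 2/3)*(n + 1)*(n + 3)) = n + 1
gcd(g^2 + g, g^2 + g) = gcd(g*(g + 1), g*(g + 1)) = g^2 + g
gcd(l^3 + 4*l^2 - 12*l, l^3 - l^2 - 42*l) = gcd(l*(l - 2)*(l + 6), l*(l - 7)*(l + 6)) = l^2 + 6*l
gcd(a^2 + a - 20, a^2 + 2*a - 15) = a + 5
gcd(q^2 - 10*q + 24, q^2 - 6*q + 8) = q - 4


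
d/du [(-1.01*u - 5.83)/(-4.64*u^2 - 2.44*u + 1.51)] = (4.6864*u^2 + 2.4644*u - (1.01*u + 5.83)*(9.28*u + 2.44) - 1.5251)/(4.64*u^2 + 2.44*u - 1.51)^2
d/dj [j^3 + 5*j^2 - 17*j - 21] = 3*j^2 + 10*j - 17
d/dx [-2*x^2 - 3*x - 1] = -4*x - 3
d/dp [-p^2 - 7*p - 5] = -2*p - 7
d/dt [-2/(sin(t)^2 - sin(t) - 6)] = 2*(2*sin(t) - 1)*cos(t)/(sin(t) + cos(t)^2 + 5)^2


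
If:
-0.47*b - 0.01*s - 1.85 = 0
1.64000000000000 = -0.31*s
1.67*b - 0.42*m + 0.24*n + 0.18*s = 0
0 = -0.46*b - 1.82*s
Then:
No Solution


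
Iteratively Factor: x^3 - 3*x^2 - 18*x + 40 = (x + 4)*(x^2 - 7*x + 10) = (x - 5)*(x + 4)*(x - 2)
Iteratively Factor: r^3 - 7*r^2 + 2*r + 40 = (r - 5)*(r^2 - 2*r - 8) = (r - 5)*(r + 2)*(r - 4)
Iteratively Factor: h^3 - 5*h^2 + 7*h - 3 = (h - 1)*(h^2 - 4*h + 3) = (h - 3)*(h - 1)*(h - 1)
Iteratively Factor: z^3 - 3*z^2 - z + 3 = (z + 1)*(z^2 - 4*z + 3) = (z - 3)*(z + 1)*(z - 1)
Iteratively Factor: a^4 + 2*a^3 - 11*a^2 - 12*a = (a + 4)*(a^3 - 2*a^2 - 3*a) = (a + 1)*(a + 4)*(a^2 - 3*a) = a*(a + 1)*(a + 4)*(a - 3)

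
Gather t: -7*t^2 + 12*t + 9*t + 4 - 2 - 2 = -7*t^2 + 21*t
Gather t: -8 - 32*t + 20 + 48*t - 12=16*t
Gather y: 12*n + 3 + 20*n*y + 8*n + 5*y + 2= 20*n + y*(20*n + 5) + 5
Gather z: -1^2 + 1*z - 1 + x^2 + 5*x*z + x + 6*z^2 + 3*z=x^2 + x + 6*z^2 + z*(5*x + 4) - 2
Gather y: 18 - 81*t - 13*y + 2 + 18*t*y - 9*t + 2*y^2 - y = -90*t + 2*y^2 + y*(18*t - 14) + 20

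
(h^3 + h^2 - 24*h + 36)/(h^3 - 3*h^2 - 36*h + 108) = (h - 2)/(h - 6)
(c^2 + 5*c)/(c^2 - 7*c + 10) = c*(c + 5)/(c^2 - 7*c + 10)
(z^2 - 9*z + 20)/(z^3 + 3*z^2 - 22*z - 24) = (z - 5)/(z^2 + 7*z + 6)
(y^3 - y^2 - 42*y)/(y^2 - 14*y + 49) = y*(y + 6)/(y - 7)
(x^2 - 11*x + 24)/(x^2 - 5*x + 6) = (x - 8)/(x - 2)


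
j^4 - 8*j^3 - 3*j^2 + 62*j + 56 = (j - 7)*(j - 4)*(j + 1)*(j + 2)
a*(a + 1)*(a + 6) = a^3 + 7*a^2 + 6*a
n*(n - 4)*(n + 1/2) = n^3 - 7*n^2/2 - 2*n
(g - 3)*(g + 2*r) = g^2 + 2*g*r - 3*g - 6*r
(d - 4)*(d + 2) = d^2 - 2*d - 8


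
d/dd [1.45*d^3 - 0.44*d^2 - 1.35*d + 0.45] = 4.35*d^2 - 0.88*d - 1.35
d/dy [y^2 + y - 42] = 2*y + 1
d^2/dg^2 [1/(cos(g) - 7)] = (sin(g)^2 - 7*cos(g) + 1)/(cos(g) - 7)^3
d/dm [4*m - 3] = 4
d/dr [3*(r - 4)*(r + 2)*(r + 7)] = 9*r^2 + 30*r - 66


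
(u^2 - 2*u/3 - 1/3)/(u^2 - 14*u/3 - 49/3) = (-3*u^2 + 2*u + 1)/(-3*u^2 + 14*u + 49)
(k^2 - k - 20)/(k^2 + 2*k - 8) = (k - 5)/(k - 2)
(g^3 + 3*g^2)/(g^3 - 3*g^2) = (g + 3)/(g - 3)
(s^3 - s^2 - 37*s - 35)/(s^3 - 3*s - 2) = (s^2 - 2*s - 35)/(s^2 - s - 2)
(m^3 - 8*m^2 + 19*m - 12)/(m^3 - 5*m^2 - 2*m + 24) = (m - 1)/(m + 2)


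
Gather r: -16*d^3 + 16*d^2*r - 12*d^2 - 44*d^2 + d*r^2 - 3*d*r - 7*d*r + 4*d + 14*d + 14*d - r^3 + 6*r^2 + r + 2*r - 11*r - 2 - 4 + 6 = -16*d^3 - 56*d^2 + 32*d - r^3 + r^2*(d + 6) + r*(16*d^2 - 10*d - 8)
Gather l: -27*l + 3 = 3 - 27*l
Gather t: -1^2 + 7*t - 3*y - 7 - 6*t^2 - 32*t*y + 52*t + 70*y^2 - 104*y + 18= -6*t^2 + t*(59 - 32*y) + 70*y^2 - 107*y + 10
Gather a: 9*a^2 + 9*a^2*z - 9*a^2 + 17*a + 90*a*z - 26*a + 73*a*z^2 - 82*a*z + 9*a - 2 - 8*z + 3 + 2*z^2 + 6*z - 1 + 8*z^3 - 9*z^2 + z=9*a^2*z + a*(73*z^2 + 8*z) + 8*z^3 - 7*z^2 - z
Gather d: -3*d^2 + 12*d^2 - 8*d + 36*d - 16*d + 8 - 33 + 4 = 9*d^2 + 12*d - 21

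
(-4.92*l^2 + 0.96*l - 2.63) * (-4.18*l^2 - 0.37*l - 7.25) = 20.5656*l^4 - 2.1924*l^3 + 46.3082*l^2 - 5.9869*l + 19.0675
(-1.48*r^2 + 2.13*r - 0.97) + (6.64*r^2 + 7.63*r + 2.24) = 5.16*r^2 + 9.76*r + 1.27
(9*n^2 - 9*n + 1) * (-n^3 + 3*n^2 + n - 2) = -9*n^5 + 36*n^4 - 19*n^3 - 24*n^2 + 19*n - 2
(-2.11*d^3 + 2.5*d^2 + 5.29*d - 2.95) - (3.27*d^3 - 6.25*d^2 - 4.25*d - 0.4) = -5.38*d^3 + 8.75*d^2 + 9.54*d - 2.55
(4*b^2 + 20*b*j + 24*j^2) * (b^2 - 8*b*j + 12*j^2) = 4*b^4 - 12*b^3*j - 88*b^2*j^2 + 48*b*j^3 + 288*j^4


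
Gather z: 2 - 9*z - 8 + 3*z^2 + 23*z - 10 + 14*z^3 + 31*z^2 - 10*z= 14*z^3 + 34*z^2 + 4*z - 16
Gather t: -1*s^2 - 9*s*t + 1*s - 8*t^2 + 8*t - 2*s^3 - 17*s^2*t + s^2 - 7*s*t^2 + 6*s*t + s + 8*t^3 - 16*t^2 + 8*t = -2*s^3 + 2*s + 8*t^3 + t^2*(-7*s - 24) + t*(-17*s^2 - 3*s + 16)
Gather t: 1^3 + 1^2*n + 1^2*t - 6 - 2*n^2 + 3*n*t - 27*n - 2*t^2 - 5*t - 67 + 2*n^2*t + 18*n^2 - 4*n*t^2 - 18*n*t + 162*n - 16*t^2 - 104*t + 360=16*n^2 + 136*n + t^2*(-4*n - 18) + t*(2*n^2 - 15*n - 108) + 288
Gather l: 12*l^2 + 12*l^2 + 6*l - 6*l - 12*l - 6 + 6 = 24*l^2 - 12*l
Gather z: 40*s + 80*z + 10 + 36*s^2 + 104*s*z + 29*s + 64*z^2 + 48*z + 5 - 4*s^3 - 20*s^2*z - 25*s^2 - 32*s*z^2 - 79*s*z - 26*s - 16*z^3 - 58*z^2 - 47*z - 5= -4*s^3 + 11*s^2 + 43*s - 16*z^3 + z^2*(6 - 32*s) + z*(-20*s^2 + 25*s + 81) + 10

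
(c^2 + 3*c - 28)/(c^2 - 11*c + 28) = (c + 7)/(c - 7)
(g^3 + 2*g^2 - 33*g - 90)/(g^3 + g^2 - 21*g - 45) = (g^2 - g - 30)/(g^2 - 2*g - 15)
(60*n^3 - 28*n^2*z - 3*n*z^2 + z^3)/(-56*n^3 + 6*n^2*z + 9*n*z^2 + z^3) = (-30*n^2 - n*z + z^2)/(28*n^2 + 11*n*z + z^2)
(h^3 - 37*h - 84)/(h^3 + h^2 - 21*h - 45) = (h^2 - 3*h - 28)/(h^2 - 2*h - 15)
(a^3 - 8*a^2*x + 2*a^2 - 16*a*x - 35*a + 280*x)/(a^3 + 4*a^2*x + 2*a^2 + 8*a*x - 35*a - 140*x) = (a - 8*x)/(a + 4*x)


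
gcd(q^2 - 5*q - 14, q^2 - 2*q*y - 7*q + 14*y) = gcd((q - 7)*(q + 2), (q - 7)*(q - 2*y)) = q - 7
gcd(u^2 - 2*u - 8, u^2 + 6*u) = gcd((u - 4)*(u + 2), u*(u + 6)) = 1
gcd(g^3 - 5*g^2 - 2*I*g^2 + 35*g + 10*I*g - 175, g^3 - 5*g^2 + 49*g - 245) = g^2 + g*(-5 - 7*I) + 35*I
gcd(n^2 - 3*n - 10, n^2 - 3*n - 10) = n^2 - 3*n - 10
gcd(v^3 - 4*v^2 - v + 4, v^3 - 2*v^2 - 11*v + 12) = v^2 - 5*v + 4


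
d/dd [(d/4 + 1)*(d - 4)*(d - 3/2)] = 3*d^2/4 - 3*d/4 - 4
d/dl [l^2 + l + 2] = 2*l + 1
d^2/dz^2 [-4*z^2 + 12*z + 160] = -8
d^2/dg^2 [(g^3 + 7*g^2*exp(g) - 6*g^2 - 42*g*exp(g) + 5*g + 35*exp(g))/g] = 7*g*exp(g) - 28*exp(g) + 2 + 35*exp(g)/g - 70*exp(g)/g^2 + 70*exp(g)/g^3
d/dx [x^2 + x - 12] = 2*x + 1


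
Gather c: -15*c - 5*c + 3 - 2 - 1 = -20*c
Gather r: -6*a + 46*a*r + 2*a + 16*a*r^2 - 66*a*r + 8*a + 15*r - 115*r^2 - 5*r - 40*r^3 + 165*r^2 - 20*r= 4*a - 40*r^3 + r^2*(16*a + 50) + r*(-20*a - 10)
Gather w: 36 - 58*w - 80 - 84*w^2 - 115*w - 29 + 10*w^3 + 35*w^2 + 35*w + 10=10*w^3 - 49*w^2 - 138*w - 63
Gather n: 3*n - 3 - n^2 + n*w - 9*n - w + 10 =-n^2 + n*(w - 6) - w + 7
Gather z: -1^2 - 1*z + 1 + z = 0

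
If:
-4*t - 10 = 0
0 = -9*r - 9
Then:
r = -1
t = -5/2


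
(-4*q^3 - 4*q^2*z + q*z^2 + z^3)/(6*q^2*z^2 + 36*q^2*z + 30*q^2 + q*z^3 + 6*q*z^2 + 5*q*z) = (-4*q^3 - 4*q^2*z + q*z^2 + z^3)/(q*(6*q*z^2 + 36*q*z + 30*q + z^3 + 6*z^2 + 5*z))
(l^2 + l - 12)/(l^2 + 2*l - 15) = (l + 4)/(l + 5)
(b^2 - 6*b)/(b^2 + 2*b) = (b - 6)/(b + 2)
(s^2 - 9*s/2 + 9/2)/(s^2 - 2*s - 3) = (s - 3/2)/(s + 1)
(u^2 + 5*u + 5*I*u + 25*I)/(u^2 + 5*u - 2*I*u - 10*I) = (u + 5*I)/(u - 2*I)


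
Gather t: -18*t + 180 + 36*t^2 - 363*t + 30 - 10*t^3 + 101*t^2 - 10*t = -10*t^3 + 137*t^2 - 391*t + 210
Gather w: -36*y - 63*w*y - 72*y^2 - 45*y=-63*w*y - 72*y^2 - 81*y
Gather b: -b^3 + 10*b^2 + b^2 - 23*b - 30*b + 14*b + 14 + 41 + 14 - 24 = -b^3 + 11*b^2 - 39*b + 45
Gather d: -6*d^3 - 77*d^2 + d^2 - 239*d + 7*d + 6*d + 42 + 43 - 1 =-6*d^3 - 76*d^2 - 226*d + 84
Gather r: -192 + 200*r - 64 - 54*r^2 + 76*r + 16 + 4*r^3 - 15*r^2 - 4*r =4*r^3 - 69*r^2 + 272*r - 240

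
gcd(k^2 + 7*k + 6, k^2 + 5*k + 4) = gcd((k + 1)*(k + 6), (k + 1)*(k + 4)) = k + 1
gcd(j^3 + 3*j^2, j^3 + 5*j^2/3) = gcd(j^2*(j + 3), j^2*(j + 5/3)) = j^2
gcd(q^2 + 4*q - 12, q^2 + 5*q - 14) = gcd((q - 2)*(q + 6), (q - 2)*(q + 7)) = q - 2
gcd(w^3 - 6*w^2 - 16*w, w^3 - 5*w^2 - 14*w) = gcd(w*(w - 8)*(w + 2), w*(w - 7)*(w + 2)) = w^2 + 2*w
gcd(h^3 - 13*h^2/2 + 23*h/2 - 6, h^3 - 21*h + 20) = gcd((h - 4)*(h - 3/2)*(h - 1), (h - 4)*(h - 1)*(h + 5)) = h^2 - 5*h + 4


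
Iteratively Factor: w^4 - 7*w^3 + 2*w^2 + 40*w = (w - 5)*(w^3 - 2*w^2 - 8*w) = (w - 5)*(w + 2)*(w^2 - 4*w) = (w - 5)*(w - 4)*(w + 2)*(w)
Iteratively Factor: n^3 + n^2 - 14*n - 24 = (n + 3)*(n^2 - 2*n - 8) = (n - 4)*(n + 3)*(n + 2)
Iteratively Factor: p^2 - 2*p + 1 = (p - 1)*(p - 1)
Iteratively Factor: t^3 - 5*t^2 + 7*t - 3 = (t - 1)*(t^2 - 4*t + 3) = (t - 1)^2*(t - 3)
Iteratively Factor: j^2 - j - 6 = (j - 3)*(j + 2)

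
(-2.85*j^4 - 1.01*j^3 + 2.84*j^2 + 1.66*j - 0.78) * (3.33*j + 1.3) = -9.4905*j^5 - 7.0683*j^4 + 8.1442*j^3 + 9.2198*j^2 - 0.4394*j - 1.014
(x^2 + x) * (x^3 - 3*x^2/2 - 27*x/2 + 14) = x^5 - x^4/2 - 15*x^3 + x^2/2 + 14*x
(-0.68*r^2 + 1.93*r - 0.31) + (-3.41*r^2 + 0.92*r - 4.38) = -4.09*r^2 + 2.85*r - 4.69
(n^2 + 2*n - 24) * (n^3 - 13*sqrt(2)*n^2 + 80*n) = n^5 - 13*sqrt(2)*n^4 + 2*n^4 - 26*sqrt(2)*n^3 + 56*n^3 + 160*n^2 + 312*sqrt(2)*n^2 - 1920*n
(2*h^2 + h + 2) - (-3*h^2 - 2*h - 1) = 5*h^2 + 3*h + 3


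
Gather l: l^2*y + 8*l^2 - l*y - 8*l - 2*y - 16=l^2*(y + 8) + l*(-y - 8) - 2*y - 16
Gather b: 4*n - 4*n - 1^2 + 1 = 0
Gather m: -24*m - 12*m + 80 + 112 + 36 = 228 - 36*m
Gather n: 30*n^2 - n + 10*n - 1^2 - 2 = 30*n^2 + 9*n - 3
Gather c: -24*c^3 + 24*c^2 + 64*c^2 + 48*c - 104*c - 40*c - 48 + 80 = -24*c^3 + 88*c^2 - 96*c + 32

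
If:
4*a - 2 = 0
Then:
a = 1/2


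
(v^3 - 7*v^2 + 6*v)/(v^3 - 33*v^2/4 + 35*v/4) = 4*(v^2 - 7*v + 6)/(4*v^2 - 33*v + 35)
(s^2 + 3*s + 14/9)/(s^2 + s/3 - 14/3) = (s + 2/3)/(s - 2)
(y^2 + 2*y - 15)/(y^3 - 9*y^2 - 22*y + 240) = (y - 3)/(y^2 - 14*y + 48)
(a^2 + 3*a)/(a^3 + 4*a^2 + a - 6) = a/(a^2 + a - 2)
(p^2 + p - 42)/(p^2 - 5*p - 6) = (p + 7)/(p + 1)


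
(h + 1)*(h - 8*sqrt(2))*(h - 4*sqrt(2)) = h^3 - 12*sqrt(2)*h^2 + h^2 - 12*sqrt(2)*h + 64*h + 64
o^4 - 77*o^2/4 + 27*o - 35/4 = (o - 7/2)*(o - 1)*(o - 1/2)*(o + 5)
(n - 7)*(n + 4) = n^2 - 3*n - 28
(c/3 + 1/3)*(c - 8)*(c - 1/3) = c^3/3 - 22*c^2/9 - 17*c/9 + 8/9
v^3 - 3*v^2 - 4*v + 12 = (v - 3)*(v - 2)*(v + 2)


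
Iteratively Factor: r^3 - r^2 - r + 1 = (r - 1)*(r^2 - 1) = (r - 1)^2*(r + 1)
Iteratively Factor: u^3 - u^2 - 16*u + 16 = (u + 4)*(u^2 - 5*u + 4) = (u - 1)*(u + 4)*(u - 4)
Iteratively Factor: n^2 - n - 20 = (n - 5)*(n + 4)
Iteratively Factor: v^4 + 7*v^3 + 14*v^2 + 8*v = (v + 1)*(v^3 + 6*v^2 + 8*v) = (v + 1)*(v + 2)*(v^2 + 4*v) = v*(v + 1)*(v + 2)*(v + 4)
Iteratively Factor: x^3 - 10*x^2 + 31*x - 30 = (x - 2)*(x^2 - 8*x + 15) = (x - 3)*(x - 2)*(x - 5)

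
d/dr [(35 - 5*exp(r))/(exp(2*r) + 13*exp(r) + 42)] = 5*((exp(r) - 7)*(2*exp(r) + 13) - exp(2*r) - 13*exp(r) - 42)*exp(r)/(exp(2*r) + 13*exp(r) + 42)^2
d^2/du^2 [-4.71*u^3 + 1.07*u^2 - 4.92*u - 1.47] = 2.14 - 28.26*u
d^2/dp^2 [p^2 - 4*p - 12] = 2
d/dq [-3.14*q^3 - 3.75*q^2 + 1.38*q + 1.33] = -9.42*q^2 - 7.5*q + 1.38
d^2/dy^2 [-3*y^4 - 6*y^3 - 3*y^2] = -36*y^2 - 36*y - 6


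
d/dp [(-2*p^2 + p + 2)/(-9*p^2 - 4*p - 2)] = (17*p^2 + 44*p + 6)/(81*p^4 + 72*p^3 + 52*p^2 + 16*p + 4)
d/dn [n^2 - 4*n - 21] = 2*n - 4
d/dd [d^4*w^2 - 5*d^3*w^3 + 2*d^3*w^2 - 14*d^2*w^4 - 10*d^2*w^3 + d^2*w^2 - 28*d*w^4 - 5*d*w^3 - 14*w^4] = w^2*(4*d^3 - 15*d^2*w + 6*d^2 - 28*d*w^2 - 20*d*w + 2*d - 28*w^2 - 5*w)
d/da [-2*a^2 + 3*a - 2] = 3 - 4*a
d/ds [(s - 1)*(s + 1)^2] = (s + 1)*(3*s - 1)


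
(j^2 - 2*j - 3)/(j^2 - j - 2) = (j - 3)/(j - 2)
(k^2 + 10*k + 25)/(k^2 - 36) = (k^2 + 10*k + 25)/(k^2 - 36)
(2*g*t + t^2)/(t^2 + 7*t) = (2*g + t)/(t + 7)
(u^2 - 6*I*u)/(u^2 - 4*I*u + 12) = u/(u + 2*I)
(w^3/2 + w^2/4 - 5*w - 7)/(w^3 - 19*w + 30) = (2*w^3 + w^2 - 20*w - 28)/(4*(w^3 - 19*w + 30))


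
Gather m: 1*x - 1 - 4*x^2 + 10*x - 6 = -4*x^2 + 11*x - 7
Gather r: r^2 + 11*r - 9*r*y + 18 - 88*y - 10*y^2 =r^2 + r*(11 - 9*y) - 10*y^2 - 88*y + 18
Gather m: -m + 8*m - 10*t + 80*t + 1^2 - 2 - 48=7*m + 70*t - 49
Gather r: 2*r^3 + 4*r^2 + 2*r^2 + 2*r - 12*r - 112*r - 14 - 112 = 2*r^3 + 6*r^2 - 122*r - 126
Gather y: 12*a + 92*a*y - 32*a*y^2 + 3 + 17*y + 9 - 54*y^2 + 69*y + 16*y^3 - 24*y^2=12*a + 16*y^3 + y^2*(-32*a - 78) + y*(92*a + 86) + 12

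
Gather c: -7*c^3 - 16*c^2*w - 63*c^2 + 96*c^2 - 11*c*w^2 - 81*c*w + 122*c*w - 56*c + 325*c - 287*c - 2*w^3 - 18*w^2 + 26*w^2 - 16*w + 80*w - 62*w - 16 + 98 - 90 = -7*c^3 + c^2*(33 - 16*w) + c*(-11*w^2 + 41*w - 18) - 2*w^3 + 8*w^2 + 2*w - 8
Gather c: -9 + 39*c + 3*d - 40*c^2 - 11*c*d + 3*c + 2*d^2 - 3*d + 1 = -40*c^2 + c*(42 - 11*d) + 2*d^2 - 8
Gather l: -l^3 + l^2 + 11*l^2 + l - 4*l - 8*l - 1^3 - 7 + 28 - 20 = -l^3 + 12*l^2 - 11*l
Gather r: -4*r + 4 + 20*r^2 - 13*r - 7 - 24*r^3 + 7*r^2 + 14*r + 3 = -24*r^3 + 27*r^2 - 3*r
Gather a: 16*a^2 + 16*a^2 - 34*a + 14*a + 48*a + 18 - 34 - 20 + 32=32*a^2 + 28*a - 4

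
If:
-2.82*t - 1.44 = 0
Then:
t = -0.51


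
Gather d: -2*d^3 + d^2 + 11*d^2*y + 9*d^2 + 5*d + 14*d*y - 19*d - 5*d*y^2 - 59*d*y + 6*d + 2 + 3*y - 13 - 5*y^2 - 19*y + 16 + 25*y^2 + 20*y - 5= -2*d^3 + d^2*(11*y + 10) + d*(-5*y^2 - 45*y - 8) + 20*y^2 + 4*y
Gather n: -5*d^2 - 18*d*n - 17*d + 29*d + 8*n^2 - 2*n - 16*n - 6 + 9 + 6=-5*d^2 + 12*d + 8*n^2 + n*(-18*d - 18) + 9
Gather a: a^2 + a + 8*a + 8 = a^2 + 9*a + 8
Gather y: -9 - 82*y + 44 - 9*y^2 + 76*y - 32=-9*y^2 - 6*y + 3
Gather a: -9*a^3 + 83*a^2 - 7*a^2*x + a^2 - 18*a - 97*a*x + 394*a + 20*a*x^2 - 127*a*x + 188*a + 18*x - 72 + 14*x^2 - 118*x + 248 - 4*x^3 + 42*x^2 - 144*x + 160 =-9*a^3 + a^2*(84 - 7*x) + a*(20*x^2 - 224*x + 564) - 4*x^3 + 56*x^2 - 244*x + 336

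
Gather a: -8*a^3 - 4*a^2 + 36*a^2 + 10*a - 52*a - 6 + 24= -8*a^3 + 32*a^2 - 42*a + 18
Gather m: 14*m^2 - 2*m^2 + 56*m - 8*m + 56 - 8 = 12*m^2 + 48*m + 48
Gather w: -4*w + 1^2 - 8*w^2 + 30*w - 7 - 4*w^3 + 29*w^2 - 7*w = -4*w^3 + 21*w^2 + 19*w - 6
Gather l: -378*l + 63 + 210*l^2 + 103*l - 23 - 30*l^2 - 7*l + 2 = 180*l^2 - 282*l + 42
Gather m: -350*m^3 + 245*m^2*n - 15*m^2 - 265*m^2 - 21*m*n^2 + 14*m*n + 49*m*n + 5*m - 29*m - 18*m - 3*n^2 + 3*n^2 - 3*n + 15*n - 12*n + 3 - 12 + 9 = -350*m^3 + m^2*(245*n - 280) + m*(-21*n^2 + 63*n - 42)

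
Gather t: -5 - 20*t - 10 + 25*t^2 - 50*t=25*t^2 - 70*t - 15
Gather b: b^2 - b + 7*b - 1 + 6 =b^2 + 6*b + 5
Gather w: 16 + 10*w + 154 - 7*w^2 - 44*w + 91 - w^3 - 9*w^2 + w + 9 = -w^3 - 16*w^2 - 33*w + 270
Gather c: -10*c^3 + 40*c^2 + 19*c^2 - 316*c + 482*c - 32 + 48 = -10*c^3 + 59*c^2 + 166*c + 16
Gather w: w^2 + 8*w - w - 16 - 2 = w^2 + 7*w - 18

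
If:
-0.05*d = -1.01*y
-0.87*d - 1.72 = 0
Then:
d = -1.98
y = -0.10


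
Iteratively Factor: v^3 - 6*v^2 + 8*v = (v - 4)*(v^2 - 2*v) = v*(v - 4)*(v - 2)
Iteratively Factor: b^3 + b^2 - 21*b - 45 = (b + 3)*(b^2 - 2*b - 15) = (b - 5)*(b + 3)*(b + 3)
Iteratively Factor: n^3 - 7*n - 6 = (n + 2)*(n^2 - 2*n - 3) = (n + 1)*(n + 2)*(n - 3)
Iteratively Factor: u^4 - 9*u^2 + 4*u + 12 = (u + 1)*(u^3 - u^2 - 8*u + 12) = (u - 2)*(u + 1)*(u^2 + u - 6) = (u - 2)*(u + 1)*(u + 3)*(u - 2)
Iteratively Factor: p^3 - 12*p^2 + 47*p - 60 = (p - 3)*(p^2 - 9*p + 20) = (p - 4)*(p - 3)*(p - 5)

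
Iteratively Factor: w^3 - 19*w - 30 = (w - 5)*(w^2 + 5*w + 6) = (w - 5)*(w + 2)*(w + 3)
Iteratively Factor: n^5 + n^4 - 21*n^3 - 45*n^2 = (n)*(n^4 + n^3 - 21*n^2 - 45*n) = n^2*(n^3 + n^2 - 21*n - 45) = n^2*(n - 5)*(n^2 + 6*n + 9) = n^2*(n - 5)*(n + 3)*(n + 3)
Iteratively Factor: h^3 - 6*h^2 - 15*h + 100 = (h - 5)*(h^2 - h - 20) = (h - 5)*(h + 4)*(h - 5)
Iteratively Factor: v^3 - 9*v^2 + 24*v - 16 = (v - 4)*(v^2 - 5*v + 4) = (v - 4)^2*(v - 1)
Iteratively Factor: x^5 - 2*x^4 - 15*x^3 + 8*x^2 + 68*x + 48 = (x - 4)*(x^4 + 2*x^3 - 7*x^2 - 20*x - 12) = (x - 4)*(x + 2)*(x^3 - 7*x - 6) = (x - 4)*(x - 3)*(x + 2)*(x^2 + 3*x + 2) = (x - 4)*(x - 3)*(x + 1)*(x + 2)*(x + 2)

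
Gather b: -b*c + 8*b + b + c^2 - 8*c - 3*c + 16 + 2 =b*(9 - c) + c^2 - 11*c + 18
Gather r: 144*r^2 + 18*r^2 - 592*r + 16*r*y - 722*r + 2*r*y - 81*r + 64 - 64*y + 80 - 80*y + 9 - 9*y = 162*r^2 + r*(18*y - 1395) - 153*y + 153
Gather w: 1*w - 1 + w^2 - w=w^2 - 1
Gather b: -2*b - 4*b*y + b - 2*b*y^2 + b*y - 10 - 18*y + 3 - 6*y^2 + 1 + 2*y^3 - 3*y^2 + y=b*(-2*y^2 - 3*y - 1) + 2*y^3 - 9*y^2 - 17*y - 6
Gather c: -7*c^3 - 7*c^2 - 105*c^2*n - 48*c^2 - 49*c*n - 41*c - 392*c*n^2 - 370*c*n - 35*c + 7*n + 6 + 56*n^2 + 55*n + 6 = -7*c^3 + c^2*(-105*n - 55) + c*(-392*n^2 - 419*n - 76) + 56*n^2 + 62*n + 12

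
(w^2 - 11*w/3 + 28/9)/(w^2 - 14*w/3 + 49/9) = (3*w - 4)/(3*w - 7)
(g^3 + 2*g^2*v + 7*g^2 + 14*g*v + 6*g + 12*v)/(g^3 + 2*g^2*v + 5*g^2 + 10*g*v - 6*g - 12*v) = (g + 1)/(g - 1)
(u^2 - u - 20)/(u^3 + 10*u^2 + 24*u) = (u - 5)/(u*(u + 6))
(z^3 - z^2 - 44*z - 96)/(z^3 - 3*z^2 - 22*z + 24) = (z^2 - 5*z - 24)/(z^2 - 7*z + 6)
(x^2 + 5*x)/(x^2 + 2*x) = (x + 5)/(x + 2)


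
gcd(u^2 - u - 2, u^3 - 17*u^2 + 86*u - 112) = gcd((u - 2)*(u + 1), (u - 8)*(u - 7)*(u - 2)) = u - 2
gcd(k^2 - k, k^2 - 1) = k - 1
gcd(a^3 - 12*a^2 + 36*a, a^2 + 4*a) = a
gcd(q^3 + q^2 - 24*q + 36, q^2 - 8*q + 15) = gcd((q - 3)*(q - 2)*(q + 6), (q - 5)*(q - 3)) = q - 3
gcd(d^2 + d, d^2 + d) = d^2 + d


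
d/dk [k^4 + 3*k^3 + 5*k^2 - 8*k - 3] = 4*k^3 + 9*k^2 + 10*k - 8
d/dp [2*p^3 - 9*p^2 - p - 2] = 6*p^2 - 18*p - 1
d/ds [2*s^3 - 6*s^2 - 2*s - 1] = 6*s^2 - 12*s - 2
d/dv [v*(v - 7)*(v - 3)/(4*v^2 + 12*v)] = (v^2 + 6*v - 51)/(4*(v^2 + 6*v + 9))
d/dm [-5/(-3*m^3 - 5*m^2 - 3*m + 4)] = 5*(-9*m^2 - 10*m - 3)/(3*m^3 + 5*m^2 + 3*m - 4)^2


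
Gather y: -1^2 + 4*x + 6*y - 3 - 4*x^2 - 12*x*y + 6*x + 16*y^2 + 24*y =-4*x^2 + 10*x + 16*y^2 + y*(30 - 12*x) - 4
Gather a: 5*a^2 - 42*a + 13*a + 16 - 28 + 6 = 5*a^2 - 29*a - 6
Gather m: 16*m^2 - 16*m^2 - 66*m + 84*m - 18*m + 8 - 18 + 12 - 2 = 0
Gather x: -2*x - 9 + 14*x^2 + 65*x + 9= 14*x^2 + 63*x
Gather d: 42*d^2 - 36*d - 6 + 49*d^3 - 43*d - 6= 49*d^3 + 42*d^2 - 79*d - 12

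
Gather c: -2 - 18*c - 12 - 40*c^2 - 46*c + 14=-40*c^2 - 64*c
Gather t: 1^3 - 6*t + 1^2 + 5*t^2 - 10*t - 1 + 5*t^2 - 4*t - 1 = 10*t^2 - 20*t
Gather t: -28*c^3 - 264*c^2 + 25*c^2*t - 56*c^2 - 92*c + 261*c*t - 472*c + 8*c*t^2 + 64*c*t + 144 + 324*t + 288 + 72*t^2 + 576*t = -28*c^3 - 320*c^2 - 564*c + t^2*(8*c + 72) + t*(25*c^2 + 325*c + 900) + 432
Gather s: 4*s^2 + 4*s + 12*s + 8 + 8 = 4*s^2 + 16*s + 16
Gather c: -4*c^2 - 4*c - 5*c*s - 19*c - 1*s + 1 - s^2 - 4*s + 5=-4*c^2 + c*(-5*s - 23) - s^2 - 5*s + 6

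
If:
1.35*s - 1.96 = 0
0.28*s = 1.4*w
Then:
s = 1.45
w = 0.29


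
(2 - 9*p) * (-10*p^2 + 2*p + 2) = 90*p^3 - 38*p^2 - 14*p + 4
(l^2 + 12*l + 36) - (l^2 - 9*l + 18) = 21*l + 18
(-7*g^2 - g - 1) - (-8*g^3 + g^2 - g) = 8*g^3 - 8*g^2 - 1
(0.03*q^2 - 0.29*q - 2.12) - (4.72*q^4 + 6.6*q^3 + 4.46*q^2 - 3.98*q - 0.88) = -4.72*q^4 - 6.6*q^3 - 4.43*q^2 + 3.69*q - 1.24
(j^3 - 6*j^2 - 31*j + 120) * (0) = 0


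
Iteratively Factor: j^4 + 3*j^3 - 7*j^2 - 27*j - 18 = (j + 2)*(j^3 + j^2 - 9*j - 9) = (j - 3)*(j + 2)*(j^2 + 4*j + 3) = (j - 3)*(j + 1)*(j + 2)*(j + 3)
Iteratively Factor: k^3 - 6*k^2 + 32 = (k + 2)*(k^2 - 8*k + 16) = (k - 4)*(k + 2)*(k - 4)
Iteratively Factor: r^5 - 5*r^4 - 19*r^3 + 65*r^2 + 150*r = (r + 3)*(r^4 - 8*r^3 + 5*r^2 + 50*r) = r*(r + 3)*(r^3 - 8*r^2 + 5*r + 50) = r*(r - 5)*(r + 3)*(r^2 - 3*r - 10) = r*(r - 5)^2*(r + 3)*(r + 2)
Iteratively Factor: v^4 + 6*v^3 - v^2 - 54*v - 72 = (v + 3)*(v^3 + 3*v^2 - 10*v - 24) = (v + 3)*(v + 4)*(v^2 - v - 6) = (v + 2)*(v + 3)*(v + 4)*(v - 3)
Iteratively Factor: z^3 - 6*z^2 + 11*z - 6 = (z - 2)*(z^2 - 4*z + 3) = (z - 3)*(z - 2)*(z - 1)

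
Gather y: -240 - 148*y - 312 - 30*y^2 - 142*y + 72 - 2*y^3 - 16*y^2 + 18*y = -2*y^3 - 46*y^2 - 272*y - 480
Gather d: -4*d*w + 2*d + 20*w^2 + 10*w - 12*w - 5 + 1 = d*(2 - 4*w) + 20*w^2 - 2*w - 4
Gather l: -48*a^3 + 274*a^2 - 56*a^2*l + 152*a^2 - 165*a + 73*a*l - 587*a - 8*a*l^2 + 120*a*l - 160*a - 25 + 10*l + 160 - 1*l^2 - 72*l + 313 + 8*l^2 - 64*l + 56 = -48*a^3 + 426*a^2 - 912*a + l^2*(7 - 8*a) + l*(-56*a^2 + 193*a - 126) + 504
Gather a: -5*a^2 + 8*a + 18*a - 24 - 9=-5*a^2 + 26*a - 33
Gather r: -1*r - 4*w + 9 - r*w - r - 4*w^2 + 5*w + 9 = r*(-w - 2) - 4*w^2 + w + 18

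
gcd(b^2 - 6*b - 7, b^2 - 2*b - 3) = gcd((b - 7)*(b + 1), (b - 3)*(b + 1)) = b + 1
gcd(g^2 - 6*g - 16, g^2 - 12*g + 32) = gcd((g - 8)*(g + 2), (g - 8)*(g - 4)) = g - 8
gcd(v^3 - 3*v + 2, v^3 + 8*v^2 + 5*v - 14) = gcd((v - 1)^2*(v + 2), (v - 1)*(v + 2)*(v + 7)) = v^2 + v - 2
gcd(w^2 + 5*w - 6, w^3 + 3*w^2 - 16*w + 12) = w^2 + 5*w - 6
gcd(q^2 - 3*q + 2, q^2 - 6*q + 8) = q - 2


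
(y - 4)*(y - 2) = y^2 - 6*y + 8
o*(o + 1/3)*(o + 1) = o^3 + 4*o^2/3 + o/3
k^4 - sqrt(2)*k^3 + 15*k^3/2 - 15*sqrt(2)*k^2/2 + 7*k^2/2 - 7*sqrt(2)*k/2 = k*(k + 1/2)*(k + 7)*(k - sqrt(2))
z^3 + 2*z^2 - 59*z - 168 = (z - 8)*(z + 3)*(z + 7)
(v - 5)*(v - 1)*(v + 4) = v^3 - 2*v^2 - 19*v + 20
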